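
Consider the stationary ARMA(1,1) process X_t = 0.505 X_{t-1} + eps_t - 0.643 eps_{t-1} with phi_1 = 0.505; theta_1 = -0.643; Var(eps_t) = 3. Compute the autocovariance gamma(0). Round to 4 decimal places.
\gamma(0) = 3.0767

Multiply the model equation by X_{t-k} and take expectations. With theta_0 = psi_0 = 1 and psi_j the MA(infinity) weights, this gives
  gamma(k) - sum_i phi_i gamma(k-i) = c_k,
  c_k = sigma^2 * sum_{j=k..q} theta_j psi_{j-k}   (c_k = 0 for k > q),
using gamma(-m) = gamma(m).
psi-weights needed (psi_j = theta_j + sum_i phi_i psi_{j-i}):
  psi_1 = theta_1 + phi_1 = -0.643 + (0.505) = -0.138
Right-hand sides:
  c_0 = sigma^2 (1 + theta_1 psi_1) = 3 * (1 + (-0.643)(-0.138)) = 3 * 1.088734 = 3.266202
  c_1 = sigma^2 theta_1 = 3 * (-0.643) = -1.929
  c_2 = 0
Equations for k = 0 and k = 1 (AR order 1):
  gamma(0) = phi_1 gamma(1) + c_0
  gamma(1) = phi_1 gamma(0) + c_1
Substituting the second into the first: gamma(0) (1 - phi_1^2) = c_0 + phi_1 c_1, so
  gamma(0) = (c_0 + phi_1 c_1) / (1 - phi_1^2) = (3.266202 + (0.505)(-1.929)) / (1 - (0.505)^2) = 2.292057 / 0.744975 = 3.07669.
Therefore gamma(0) = 3.0767 (to 4 decimal places).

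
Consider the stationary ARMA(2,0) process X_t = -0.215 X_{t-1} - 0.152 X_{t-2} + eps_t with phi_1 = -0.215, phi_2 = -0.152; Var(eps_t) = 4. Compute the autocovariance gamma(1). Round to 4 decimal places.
\gamma(1) = -0.7918

Multiply the model equation by X_{t-k} and take expectations. With theta_0 = psi_0 = 1 and psi_j the MA(infinity) weights, this gives
  gamma(k) - sum_i phi_i gamma(k-i) = c_k,
  c_k = sigma^2 * sum_{j=k..q} theta_j psi_{j-k}   (c_k = 0 for k > q),
using gamma(-m) = gamma(m).
Pure AR (q = 0): c_0 = sigma^2 = 4, c_k = 0 for k >= 1.
Equations for k = 0, 1, 2 (AR order 2, c_2 = 0):
  (E0) gamma(0) = phi_1 gamma(1) + phi_2 gamma(2) + c_0
  (E1) gamma(1) = phi_1 gamma(0) + phi_2 gamma(1) + c_1
  (E2) gamma(2) = phi_1 gamma(1) + phi_2 gamma(0)
From (E1): gamma(1) = A gamma(0) + B with
  A = phi_1 / (1 - phi_2) = -0.215 / 1.152 = -0.186632,   B = c_1 / (1 - phi_2) = 0 / 1.152 = 0.
Insert (E2) into (E0): gamma(0) (1 - phi_2^2) = phi_1 (1 + phi_2) gamma(1) + c_0.
  phi_1 (1 + phi_2) = (-0.215)(0.848) = -0.18232,   1 - phi_2^2 = 0.976896.
Replace gamma(1) by A gamma(0) + B and collect gamma(0):
  gamma(0) [0.976896 - (-0.18232)(-0.186632)] = c_0 = 4
  gamma(0) * 0.942869 = 4
  gamma(0) = 4 / 0.942869 = 4.24237.
  gamma(1) = A gamma(0) = (-0.186632)(4.24237) = -0.791762.
Therefore gamma(1) = -0.7918 (to 4 decimal places).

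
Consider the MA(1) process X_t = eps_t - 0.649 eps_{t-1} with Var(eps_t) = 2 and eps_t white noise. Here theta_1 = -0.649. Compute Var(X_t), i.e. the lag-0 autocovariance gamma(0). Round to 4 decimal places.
\gamma(0) = 2.8424

For an MA(q) process X_t = eps_t + sum_i theta_i eps_{t-i} with
Var(eps_t) = sigma^2, the variance is
  gamma(0) = sigma^2 * (1 + sum_i theta_i^2).
  sum_i theta_i^2 = (-0.649)^2 = 0.421201.
  gamma(0) = 2 * (1 + 0.421201) = 2 * 1.421201 = 2.842402, which rounds to 2.8424.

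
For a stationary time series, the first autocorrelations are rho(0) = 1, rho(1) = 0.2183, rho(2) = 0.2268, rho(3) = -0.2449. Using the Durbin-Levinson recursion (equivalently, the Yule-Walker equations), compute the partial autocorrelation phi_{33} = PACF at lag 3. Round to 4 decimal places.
\phi_{33} = -0.3550

The PACF at lag k is phi_{kk}, the last component of the solution
to the Yule-Walker system G_k phi = r_k where
  (G_k)_{ij} = rho(|i - j|), (r_k)_i = rho(i), i,j = 1..k.
Equivalently, Durbin-Levinson gives phi_{kk} iteratively:
  phi_{11} = rho(1)
  phi_{kk} = [rho(k) - sum_{j=1..k-1} phi_{k-1,j} rho(k-j)]
            / [1 - sum_{j=1..k-1} phi_{k-1,j} rho(j)],
  phi_{k,j} = phi_{k-1,j} - phi_{kk} phi_{k-1,k-j},  j = 1..k-1.
Step k = 1:
  phi_11 = rho(1) = 0.2183.
Step k = 2:
  phi_22 = [rho(2) - phi_11 rho(1)] / [1 - phi_11 rho(1)] = [0.2268 - (0.2183)(0.2183)] / [1 - (0.2183)(0.2183)]
         = 0.17914511 / 0.95234511 = 0.188109.
  Update: phi_21 = phi_11 - phi_22 phi_11 = 0.2183 - (0.188109)(0.2183) = 0.177236.
Step k = 3:
  phi_33 = [rho(3) - phi_21 rho(2) - phi_22 rho(1)] / [1 - phi_21 rho(1) - phi_22 rho(2)]
    numerator   = -0.2449 - (0.177236)(0.2268) - (0.188109)(0.2183) = -0.32616135
    denominator = 1 - (0.177236)(0.2183) - (0.188109)(0.2268) = 0.91864622
  phi_33 = -0.32616135 / 0.91864622 = -0.355.
Therefore phi_{33} = -0.3550.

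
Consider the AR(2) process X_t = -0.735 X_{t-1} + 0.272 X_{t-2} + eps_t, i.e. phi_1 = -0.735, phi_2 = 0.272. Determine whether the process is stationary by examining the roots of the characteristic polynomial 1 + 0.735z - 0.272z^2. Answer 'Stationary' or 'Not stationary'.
\text{Not stationary}

The AR(p) characteristic polynomial is P(z) = 1 + 0.735z - 0.272z^2.
Stationarity requires all roots to lie outside the unit circle, i.e. |z| > 1 for every root.
Set 1 + (0.735) z + (-0.272) z^2 = 0, i.e. a z^2 + b z + c = 0 with a = -0.272, b = 0.735, c = 1.
Discriminant D = b^2 - 4ac = (0.735)^2 - 4*(-0.272)*1 = 0.540225 - (-1.088) = 1.628225.
D >= 0, so the roots are real: z = (-b +/- sqrt(D)) / (2a) = (-0.735 +/- 1.276019) / (-0.544).
  z_1 = (-0.735 + 1.276019) / (-0.544) = -0.9945,   |z_1| = 0.9945.
  z_2 = (-0.735 - 1.276019) / (-0.544) = 3.6967,   |z_2| = 3.6967.
Moduli of all roots: 0.9945, 3.6967.
All moduli strictly greater than 1? No.
Verdict: Not stationary.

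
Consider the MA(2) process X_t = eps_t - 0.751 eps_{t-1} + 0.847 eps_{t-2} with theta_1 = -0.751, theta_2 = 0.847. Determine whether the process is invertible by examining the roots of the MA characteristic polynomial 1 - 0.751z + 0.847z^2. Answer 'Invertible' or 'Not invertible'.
\text{Invertible}

The MA(q) characteristic polynomial is P(z) = 1 - 0.751z + 0.847z^2.
Invertibility requires all roots to lie outside the unit circle, i.e. |z| > 1 for every root.
Set 1 + (-0.751) z + (0.847) z^2 = 0, i.e. a z^2 + b z + c = 0 with a = 0.847, b = -0.751, c = 1.
Discriminant D = b^2 - 4ac = (-0.751)^2 - 4*(0.847)*1 = 0.564001 - (3.388) = -2.823999.
D < 0, so the roots are the complex-conjugate pair z = (-b +/- i sqrt(-D)) / (2a) = 0.4433 +/- 0.992i.
For a conjugate pair |z|^2 = z * conj(z) = (product of roots) = c/a = 1/(0.847) = 1.180638, so |z| = sqrt(1.180638) = 1.0866 for both roots.
Moduli of all roots: 1.0866, 1.0866.
All moduli strictly greater than 1? Yes.
Verdict: Invertible.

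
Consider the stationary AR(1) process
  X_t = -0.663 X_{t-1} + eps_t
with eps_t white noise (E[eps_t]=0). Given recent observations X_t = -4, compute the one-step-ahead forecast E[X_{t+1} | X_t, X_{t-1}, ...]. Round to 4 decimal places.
E[X_{t+1} \mid \mathcal F_t] = 2.6520

For an AR(p) model X_t = c + sum_i phi_i X_{t-i} + eps_t, the
one-step-ahead conditional mean is
  E[X_{t+1} | X_t, ...] = c + sum_i phi_i X_{t+1-i}.
Substitute known values:
  E[X_{t+1} | ...] = (-0.663) * (-4)
                   = 2.6520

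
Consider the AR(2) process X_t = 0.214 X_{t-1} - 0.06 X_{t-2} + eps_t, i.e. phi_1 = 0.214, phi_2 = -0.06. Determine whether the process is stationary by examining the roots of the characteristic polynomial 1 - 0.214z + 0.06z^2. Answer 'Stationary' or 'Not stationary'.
\text{Stationary}

The AR(p) characteristic polynomial is P(z) = 1 - 0.214z + 0.06z^2.
Stationarity requires all roots to lie outside the unit circle, i.e. |z| > 1 for every root.
Set 1 + (-0.214) z + (0.06) z^2 = 0, i.e. a z^2 + b z + c = 0 with a = 0.06, b = -0.214, c = 1.
Discriminant D = b^2 - 4ac = (-0.214)^2 - 4*(0.06)*1 = 0.045796 - (0.24) = -0.194204.
D < 0, so the roots are the complex-conjugate pair z = (-b +/- i sqrt(-D)) / (2a) = 1.7833 +/- 3.6724i.
For a conjugate pair |z|^2 = z * conj(z) = (product of roots) = c/a = 1/(0.06) = 16.666667, so |z| = sqrt(16.666667) = 4.0825 for both roots.
Moduli of all roots: 4.0825, 4.0825.
All moduli strictly greater than 1? Yes.
Verdict: Stationary.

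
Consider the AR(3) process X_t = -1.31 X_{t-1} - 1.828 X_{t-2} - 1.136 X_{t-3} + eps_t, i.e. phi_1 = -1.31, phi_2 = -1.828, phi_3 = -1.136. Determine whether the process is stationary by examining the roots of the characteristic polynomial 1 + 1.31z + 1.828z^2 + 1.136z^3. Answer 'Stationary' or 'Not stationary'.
\text{Not stationary}

The AR(p) characteristic polynomial is P(z) = 1 + 1.31z + 1.828z^2 + 1.136z^3.
Stationarity requires all roots to lie outside the unit circle, i.e. |z| > 1 for every root.
Degree 3: look for a simple real root z0 first, then factor out (1 - z/z0) and solve the remaining quadratic.
Testing z0 = -1.25: P(-1.25) = 1 + (1.31)(-1.25) + (1.828)(-1.25)^2 + (1.136)(-1.25)^3
  = 1 + (-1.6375) + (2.85625) + (-2.21875) = 0.  So z_0 = -1.25 is a root, |z_0| = 1.25.
Divide out the factor (1 + 0.8 z) = (1 - z/z0) (since 1/z0 = -0.8):
  P(z) = (1 + 0.8 z)(1 + (0.51) z + (1.42) z^2)
  [check: z-coef 0.51 - (-0.8) = 1.31; z^2-coef 1.42 - (-0.8)(0.51) = 1.828; z^3-coef -(-0.8)(1.42) = 1.136.]
Remaining roots from the quadratic factor 1 + (0.51) z + (1.42) z^2:
  Set 1 + (0.51) z + (1.42) z^2 = 0, i.e. a z^2 + b z + c = 0 with a = 1.42, b = 0.51, c = 1.
  Discriminant D = b^2 - 4ac = (0.51)^2 - 4*(1.42)*1 = 0.2601 - (5.68) = -5.4199.
  D < 0, so the roots are the complex-conjugate pair z = (-b +/- i sqrt(-D)) / (2a) = -0.1796 +/- 0.8197i.
  For a conjugate pair |z|^2 = z * conj(z) = (product of roots) = c/a = 1/(1.42) = 0.704225, so |z| = sqrt(0.704225) = 0.8392 for both roots.
Moduli of all roots: 1.2500, 0.8392, 0.8392.
All moduli strictly greater than 1? No.
Verdict: Not stationary.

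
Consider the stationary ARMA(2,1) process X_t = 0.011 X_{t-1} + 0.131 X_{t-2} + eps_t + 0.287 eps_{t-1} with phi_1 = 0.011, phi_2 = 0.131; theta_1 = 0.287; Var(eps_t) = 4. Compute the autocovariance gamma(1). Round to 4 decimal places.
\gamma(1) = 1.3772

Multiply the model equation by X_{t-k} and take expectations. With theta_0 = psi_0 = 1 and psi_j the MA(infinity) weights, this gives
  gamma(k) - sum_i phi_i gamma(k-i) = c_k,
  c_k = sigma^2 * sum_{j=k..q} theta_j psi_{j-k}   (c_k = 0 for k > q),
using gamma(-m) = gamma(m).
psi-weights needed (psi_j = theta_j + sum_i phi_i psi_{j-i}):
  psi_1 = theta_1 + phi_1 = 0.287 + (0.011) = 0.298
Right-hand sides:
  c_0 = sigma^2 (1 + theta_1 psi_1) = 4 * (1 + (0.287)(0.298)) = 4 * 1.085526 = 4.342104
  c_1 = sigma^2 theta_1 = 4 * (0.287) = 1.148
  c_2 = 0
Equations for k = 0, 1, 2 (AR order 2, c_2 = 0):
  (E0) gamma(0) = phi_1 gamma(1) + phi_2 gamma(2) + c_0
  (E1) gamma(1) = phi_1 gamma(0) + phi_2 gamma(1) + c_1
  (E2) gamma(2) = phi_1 gamma(1) + phi_2 gamma(0)
From (E1): gamma(1) = A gamma(0) + B with
  A = phi_1 / (1 - phi_2) = 0.011 / 0.869 = 0.012658,   B = c_1 / (1 - phi_2) = 1.148 / 0.869 = 1.321059.
Insert (E2) into (E0): gamma(0) (1 - phi_2^2) = phi_1 (1 + phi_2) gamma(1) + c_0.
  phi_1 (1 + phi_2) = (0.011)(1.131) = 0.012441,   1 - phi_2^2 = 0.982839.
Replace gamma(1) by A gamma(0) + B and collect gamma(0):
  gamma(0) [0.982839 - (0.012441)(0.012658)] = (0.012441)(1.321059) + 4.342104
  gamma(0) * 0.982682 = 4.358539
  gamma(0) = 4.358539 / 0.982682 = 4.435353.
  gamma(1) = A gamma(0) + B = (0.012658)(4.435353) + (1.321059) = 1.377202.
Therefore gamma(1) = 1.3772 (to 4 decimal places).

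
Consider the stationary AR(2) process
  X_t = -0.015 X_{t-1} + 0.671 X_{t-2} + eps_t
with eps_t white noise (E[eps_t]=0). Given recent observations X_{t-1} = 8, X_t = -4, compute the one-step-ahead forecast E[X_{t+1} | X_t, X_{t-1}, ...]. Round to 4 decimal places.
E[X_{t+1} \mid \mathcal F_t] = 5.4280

For an AR(p) model X_t = c + sum_i phi_i X_{t-i} + eps_t, the
one-step-ahead conditional mean is
  E[X_{t+1} | X_t, ...] = c + sum_i phi_i X_{t+1-i}.
Substitute known values:
  E[X_{t+1} | ...] = (-0.015) * (-4) + (0.671) * (8)
                   = 5.4280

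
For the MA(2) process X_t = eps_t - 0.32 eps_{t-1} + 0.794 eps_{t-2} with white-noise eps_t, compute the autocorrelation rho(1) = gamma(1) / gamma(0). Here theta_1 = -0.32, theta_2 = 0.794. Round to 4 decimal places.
\rho(1) = -0.3313

For an MA(q) process with theta_0 = 1, the autocovariance is
  gamma(k) = sigma^2 * sum_{i=0..q-k} theta_i * theta_{i+k},
and rho(k) = gamma(k) / gamma(0). Sigma^2 cancels.
  numerator   = (1)*(-0.32) + (-0.32)*(0.794) = -0.57408.
  denominator = (1)^2 + (-0.32)^2 + (0.794)^2 = 1.732836.
  rho(1) = -0.57408 / 1.732836 = -0.3313.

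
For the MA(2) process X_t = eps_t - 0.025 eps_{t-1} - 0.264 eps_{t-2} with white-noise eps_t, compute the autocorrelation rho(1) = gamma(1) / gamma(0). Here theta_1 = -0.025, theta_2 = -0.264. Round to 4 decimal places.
\rho(1) = -0.0172

For an MA(q) process with theta_0 = 1, the autocovariance is
  gamma(k) = sigma^2 * sum_{i=0..q-k} theta_i * theta_{i+k},
and rho(k) = gamma(k) / gamma(0). Sigma^2 cancels.
  numerator   = (1)*(-0.025) + (-0.025)*(-0.264) = -0.0184.
  denominator = (1)^2 + (-0.025)^2 + (-0.264)^2 = 1.070321.
  rho(1) = -0.0184 / 1.070321 = -0.0172.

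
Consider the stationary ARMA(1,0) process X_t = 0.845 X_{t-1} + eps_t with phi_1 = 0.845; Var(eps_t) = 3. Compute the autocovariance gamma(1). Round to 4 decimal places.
\gamma(1) = 8.8644

Multiply the model equation by X_{t-k} and take expectations. With theta_0 = psi_0 = 1 and psi_j the MA(infinity) weights, this gives
  gamma(k) - sum_i phi_i gamma(k-i) = c_k,
  c_k = sigma^2 * sum_{j=k..q} theta_j psi_{j-k}   (c_k = 0 for k > q),
using gamma(-m) = gamma(m).
Pure AR (q = 0): c_0 = sigma^2 = 3, c_k = 0 for k >= 1.
Equations for k = 0 and k = 1 (AR order 1):
  gamma(0) = phi_1 gamma(1) + c_0
  gamma(1) = phi_1 gamma(0) + c_1
Substituting the second into the first: gamma(0) (1 - phi_1^2) = c_0 + phi_1 c_1, so
  gamma(0) = c_0 / (1 - phi_1^2) = 3 / (1 - (0.845)^2) = 3 / 0.285975 = 10.490427.
  gamma(1) = phi_1 gamma(0) = (0.845)(10.490427) = 8.864411.
Therefore gamma(1) = 8.8644 (to 4 decimal places).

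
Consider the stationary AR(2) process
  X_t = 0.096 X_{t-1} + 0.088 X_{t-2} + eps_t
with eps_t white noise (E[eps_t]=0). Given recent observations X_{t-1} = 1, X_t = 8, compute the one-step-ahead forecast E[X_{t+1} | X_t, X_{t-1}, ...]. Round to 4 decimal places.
E[X_{t+1} \mid \mathcal F_t] = 0.8560

For an AR(p) model X_t = c + sum_i phi_i X_{t-i} + eps_t, the
one-step-ahead conditional mean is
  E[X_{t+1} | X_t, ...] = c + sum_i phi_i X_{t+1-i}.
Substitute known values:
  E[X_{t+1} | ...] = (0.096) * (8) + (0.088) * (1)
                   = 0.8560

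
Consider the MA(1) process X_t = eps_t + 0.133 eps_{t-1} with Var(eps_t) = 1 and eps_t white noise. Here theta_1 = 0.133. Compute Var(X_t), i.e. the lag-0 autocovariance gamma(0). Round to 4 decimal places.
\gamma(0) = 1.0177

For an MA(q) process X_t = eps_t + sum_i theta_i eps_{t-i} with
Var(eps_t) = sigma^2, the variance is
  gamma(0) = sigma^2 * (1 + sum_i theta_i^2).
  sum_i theta_i^2 = (0.133)^2 = 0.017689.
  gamma(0) = 1 * (1 + 0.017689) = 1 * 1.017689 = 1.017689, which rounds to 1.0177.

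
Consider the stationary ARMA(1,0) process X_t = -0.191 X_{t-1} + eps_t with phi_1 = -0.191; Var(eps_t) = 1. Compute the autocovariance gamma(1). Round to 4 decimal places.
\gamma(1) = -0.1982

Multiply the model equation by X_{t-k} and take expectations. With theta_0 = psi_0 = 1 and psi_j the MA(infinity) weights, this gives
  gamma(k) - sum_i phi_i gamma(k-i) = c_k,
  c_k = sigma^2 * sum_{j=k..q} theta_j psi_{j-k}   (c_k = 0 for k > q),
using gamma(-m) = gamma(m).
Pure AR (q = 0): c_0 = sigma^2 = 1, c_k = 0 for k >= 1.
Equations for k = 0 and k = 1 (AR order 1):
  gamma(0) = phi_1 gamma(1) + c_0
  gamma(1) = phi_1 gamma(0) + c_1
Substituting the second into the first: gamma(0) (1 - phi_1^2) = c_0 + phi_1 c_1, so
  gamma(0) = c_0 / (1 - phi_1^2) = 1 / (1 - (-0.191)^2) = 1 / 0.963519 = 1.037862.
  gamma(1) = phi_1 gamma(0) = (-0.191)(1.037862) = -0.198232.
Therefore gamma(1) = -0.1982 (to 4 decimal places).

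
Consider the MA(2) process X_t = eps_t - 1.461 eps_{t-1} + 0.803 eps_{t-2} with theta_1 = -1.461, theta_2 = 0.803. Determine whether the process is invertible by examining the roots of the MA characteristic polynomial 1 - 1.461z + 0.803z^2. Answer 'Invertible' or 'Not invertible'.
\text{Invertible}

The MA(q) characteristic polynomial is P(z) = 1 - 1.461z + 0.803z^2.
Invertibility requires all roots to lie outside the unit circle, i.e. |z| > 1 for every root.
Set 1 + (-1.461) z + (0.803) z^2 = 0, i.e. a z^2 + b z + c = 0 with a = 0.803, b = -1.461, c = 1.
Discriminant D = b^2 - 4ac = (-1.461)^2 - 4*(0.803)*1 = 2.134521 - (3.212) = -1.077479.
D < 0, so the roots are the complex-conjugate pair z = (-b +/- i sqrt(-D)) / (2a) = 0.9097 +/- 0.6463i.
For a conjugate pair |z|^2 = z * conj(z) = (product of roots) = c/a = 1/(0.803) = 1.24533, so |z| = sqrt(1.24533) = 1.1159 for both roots.
Moduli of all roots: 1.1159, 1.1159.
All moduli strictly greater than 1? Yes.
Verdict: Invertible.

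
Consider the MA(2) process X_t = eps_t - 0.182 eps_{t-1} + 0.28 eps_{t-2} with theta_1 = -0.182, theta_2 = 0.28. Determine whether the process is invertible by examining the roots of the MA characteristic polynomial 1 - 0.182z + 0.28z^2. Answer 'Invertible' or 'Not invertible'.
\text{Invertible}

The MA(q) characteristic polynomial is P(z) = 1 - 0.182z + 0.28z^2.
Invertibility requires all roots to lie outside the unit circle, i.e. |z| > 1 for every root.
Set 1 + (-0.182) z + (0.28) z^2 = 0, i.e. a z^2 + b z + c = 0 with a = 0.28, b = -0.182, c = 1.
Discriminant D = b^2 - 4ac = (-0.182)^2 - 4*(0.28)*1 = 0.033124 - (1.12) = -1.086876.
D < 0, so the roots are the complex-conjugate pair z = (-b +/- i sqrt(-D)) / (2a) = 0.325 +/- 1.8617i.
For a conjugate pair |z|^2 = z * conj(z) = (product of roots) = c/a = 1/(0.28) = 3.571429, so |z| = sqrt(3.571429) = 1.8898 for both roots.
Moduli of all roots: 1.8898, 1.8898.
All moduli strictly greater than 1? Yes.
Verdict: Invertible.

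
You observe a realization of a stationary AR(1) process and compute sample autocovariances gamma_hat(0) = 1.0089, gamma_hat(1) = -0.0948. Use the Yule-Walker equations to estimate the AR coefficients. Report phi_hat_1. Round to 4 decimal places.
\hat\phi_{1} = -0.0940

The Yule-Walker equations for an AR(p) process read, in matrix form,
  Gamma_p phi = r_p,   with   (Gamma_p)_{ij} = gamma(|i - j|),
                       (r_p)_i = gamma(i),   i,j = 1..p.
Substitute the sample gammas (Toeplitz matrix and right-hand side of size 1):
  Gamma_p = [[1.0089]]
  r_p     = [-0.0948]
With p = 1 this is the single equation gamma(0) phi_1 = gamma(1):
  phi_hat_1 = gamma(1) / gamma(0) = -0.0948 / 1.0089 = -0.0940.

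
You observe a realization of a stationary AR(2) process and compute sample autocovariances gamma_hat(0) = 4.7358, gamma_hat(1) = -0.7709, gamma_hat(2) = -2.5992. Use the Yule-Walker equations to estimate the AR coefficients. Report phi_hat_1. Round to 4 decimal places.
\hat\phi_{1} = -0.2590

The Yule-Walker equations for an AR(p) process read, in matrix form,
  Gamma_p phi = r_p,   with   (Gamma_p)_{ij} = gamma(|i - j|),
                       (r_p)_i = gamma(i),   i,j = 1..p.
Substitute the sample gammas (Toeplitz matrix and right-hand side of size 2):
  Gamma_p = [[4.7358, -0.7709], [-0.7709, 4.7358]]
  r_p     = [-0.7709, -2.5992]
Written out:
  4.7358 phi_1 - 0.7709 phi_2 = -0.7709
  -0.7709 phi_1 + 4.7358 phi_2 = -2.5992
Solve by Cramer's rule:
  det = gamma(0)^2 - gamma(1)^2 = (4.7358)^2 - (-0.7709)^2 = 22.42780164 - 0.59428681 = 21.83351483
  phi_hat_1 = [gamma(1) gamma(0) - gamma(1) gamma(2)] / det = [(-0.7709)(4.7358) - (-0.7709)(-2.5992)] / 21.83351483 = -5.6545515 / 21.83351483 = -0.259
  phi_hat_2 = [gamma(0) gamma(2) - gamma(1)^2] / det = [(4.7358)(-2.5992) - (-0.7709)^2] / 21.83351483 = -12.90357817 / 21.83351483 = -0.591
So phi_hat = [-0.2590, -0.5910].
Therefore phi_hat_1 = -0.2590.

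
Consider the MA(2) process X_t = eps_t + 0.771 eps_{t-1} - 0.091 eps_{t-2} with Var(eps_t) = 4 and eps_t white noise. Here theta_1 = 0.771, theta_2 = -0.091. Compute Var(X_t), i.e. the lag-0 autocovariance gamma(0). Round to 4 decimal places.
\gamma(0) = 6.4109

For an MA(q) process X_t = eps_t + sum_i theta_i eps_{t-i} with
Var(eps_t) = sigma^2, the variance is
  gamma(0) = sigma^2 * (1 + sum_i theta_i^2).
  sum_i theta_i^2 = (0.771)^2 + (-0.091)^2 = 0.594441 + 0.008281 = 0.602722.
  gamma(0) = 4 * (1 + 0.602722) = 4 * 1.602722 = 6.410888, which rounds to 6.4109.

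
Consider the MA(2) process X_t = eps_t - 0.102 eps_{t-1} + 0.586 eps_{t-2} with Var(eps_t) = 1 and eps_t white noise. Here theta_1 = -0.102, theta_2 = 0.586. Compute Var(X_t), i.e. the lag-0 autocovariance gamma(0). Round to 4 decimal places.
\gamma(0) = 1.3538

For an MA(q) process X_t = eps_t + sum_i theta_i eps_{t-i} with
Var(eps_t) = sigma^2, the variance is
  gamma(0) = sigma^2 * (1 + sum_i theta_i^2).
  sum_i theta_i^2 = (-0.102)^2 + (0.586)^2 = 0.010404 + 0.343396 = 0.3538.
  gamma(0) = 1 * (1 + 0.3538) = 1 * 1.3538 = 1.3538.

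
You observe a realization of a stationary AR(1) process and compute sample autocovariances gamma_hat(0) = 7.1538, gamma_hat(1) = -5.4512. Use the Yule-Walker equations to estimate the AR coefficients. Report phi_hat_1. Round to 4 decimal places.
\hat\phi_{1} = -0.7620

The Yule-Walker equations for an AR(p) process read, in matrix form,
  Gamma_p phi = r_p,   with   (Gamma_p)_{ij} = gamma(|i - j|),
                       (r_p)_i = gamma(i),   i,j = 1..p.
Substitute the sample gammas (Toeplitz matrix and right-hand side of size 1):
  Gamma_p = [[7.1538]]
  r_p     = [-5.4512]
With p = 1 this is the single equation gamma(0) phi_1 = gamma(1):
  phi_hat_1 = gamma(1) / gamma(0) = -5.4512 / 7.1538 = -0.7620.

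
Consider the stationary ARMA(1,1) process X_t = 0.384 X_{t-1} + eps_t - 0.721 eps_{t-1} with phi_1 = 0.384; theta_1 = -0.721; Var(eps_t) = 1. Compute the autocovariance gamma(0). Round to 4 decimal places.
\gamma(0) = 1.1332

Multiply the model equation by X_{t-k} and take expectations. With theta_0 = psi_0 = 1 and psi_j the MA(infinity) weights, this gives
  gamma(k) - sum_i phi_i gamma(k-i) = c_k,
  c_k = sigma^2 * sum_{j=k..q} theta_j psi_{j-k}   (c_k = 0 for k > q),
using gamma(-m) = gamma(m).
psi-weights needed (psi_j = theta_j + sum_i phi_i psi_{j-i}):
  psi_1 = theta_1 + phi_1 = -0.721 + (0.384) = -0.337
Right-hand sides:
  c_0 = sigma^2 (1 + theta_1 psi_1) = 1 * (1 + (-0.721)(-0.337)) = 1 * 1.242977 = 1.242977
  c_1 = sigma^2 theta_1 = 1 * (-0.721) = -0.721
  c_2 = 0
Equations for k = 0 and k = 1 (AR order 1):
  gamma(0) = phi_1 gamma(1) + c_0
  gamma(1) = phi_1 gamma(0) + c_1
Substituting the second into the first: gamma(0) (1 - phi_1^2) = c_0 + phi_1 c_1, so
  gamma(0) = (c_0 + phi_1 c_1) / (1 - phi_1^2) = (1.242977 + (0.384)(-0.721)) / (1 - (0.384)^2) = 0.966113 / 0.852544 = 1.133212.
Therefore gamma(0) = 1.1332 (to 4 decimal places).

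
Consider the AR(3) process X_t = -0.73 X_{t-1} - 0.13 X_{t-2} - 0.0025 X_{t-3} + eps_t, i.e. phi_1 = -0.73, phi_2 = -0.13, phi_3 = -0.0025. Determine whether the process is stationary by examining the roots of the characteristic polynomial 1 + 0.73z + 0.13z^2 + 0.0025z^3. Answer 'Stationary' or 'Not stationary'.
\text{Stationary}

The AR(p) characteristic polynomial is P(z) = 1 + 0.73z + 0.13z^2 + 0.0025z^3.
Stationarity requires all roots to lie outside the unit circle, i.e. |z| > 1 for every root.
Degree 3: look for a simple real root z0 first, then factor out (1 - z/z0) and solve the remaining quadratic.
Testing z0 = -4: P(-4) = 1 + (0.73)(-4) + (0.13)(-4)^2 + (0.0025)(-4)^3
  = 1 + (-2.92) + (2.08) + (-0.16) = 0.  So z_0 = -4 is a root, |z_0| = 4.
Divide out the factor (1 + 0.25 z) = (1 - z/z0) (since 1/z0 = -0.25):
  P(z) = (1 + 0.25 z)(1 + (0.48) z + (0.01) z^2)
  [check: z-coef 0.48 - (-0.25) = 0.73; z^2-coef 0.01 - (-0.25)(0.48) = 0.13; z^3-coef -(-0.25)(0.01) = 0.0025.]
Remaining roots from the quadratic factor 1 + (0.48) z + (0.01) z^2:
  Set 1 + (0.48) z + (0.01) z^2 = 0, i.e. a z^2 + b z + c = 0 with a = 0.01, b = 0.48, c = 1.
  Discriminant D = b^2 - 4ac = (0.48)^2 - 4*(0.01)*1 = 0.2304 - (0.04) = 0.1904.
  D >= 0, so the roots are real: z = (-b +/- sqrt(D)) / (2a) = (-0.48 +/- 0.436348) / (0.02).
    z_1 = (-0.48 + 0.436348) / (0.02) = -2.1826,   |z_1| = 2.1826.
    z_2 = (-0.48 - 0.436348) / (0.02) = -45.8174,   |z_2| = 45.8174.
Moduli of all roots: 4.0000, 2.1826, 45.8174.
All moduli strictly greater than 1? Yes.
Verdict: Stationary.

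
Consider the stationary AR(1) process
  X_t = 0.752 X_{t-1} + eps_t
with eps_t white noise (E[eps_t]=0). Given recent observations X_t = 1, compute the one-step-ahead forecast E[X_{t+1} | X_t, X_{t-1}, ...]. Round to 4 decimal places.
E[X_{t+1} \mid \mathcal F_t] = 0.7520

For an AR(p) model X_t = c + sum_i phi_i X_{t-i} + eps_t, the
one-step-ahead conditional mean is
  E[X_{t+1} | X_t, ...] = c + sum_i phi_i X_{t+1-i}.
Substitute known values:
  E[X_{t+1} | ...] = (0.752) * (1)
                   = 0.7520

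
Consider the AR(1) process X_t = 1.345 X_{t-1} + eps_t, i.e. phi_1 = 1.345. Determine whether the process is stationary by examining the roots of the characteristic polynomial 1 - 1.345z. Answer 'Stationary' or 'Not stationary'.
\text{Not stationary}

The AR(p) characteristic polynomial is P(z) = 1 - 1.345z.
Stationarity requires all roots to lie outside the unit circle, i.e. |z| > 1 for every root.
This is linear in z: 1 + (-1.345) z = 0  =>  z = -1/(-1.345) = 0.743494,  |z| = 0.743494.
Moduli of all roots: 0.7435.
All moduli strictly greater than 1? No.
Verdict: Not stationary.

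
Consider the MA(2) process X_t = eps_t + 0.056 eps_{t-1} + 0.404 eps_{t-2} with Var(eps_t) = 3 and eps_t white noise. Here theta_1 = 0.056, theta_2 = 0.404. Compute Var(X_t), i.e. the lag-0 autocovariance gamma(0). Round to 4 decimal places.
\gamma(0) = 3.4991

For an MA(q) process X_t = eps_t + sum_i theta_i eps_{t-i} with
Var(eps_t) = sigma^2, the variance is
  gamma(0) = sigma^2 * (1 + sum_i theta_i^2).
  sum_i theta_i^2 = (0.056)^2 + (0.404)^2 = 0.003136 + 0.163216 = 0.166352.
  gamma(0) = 3 * (1 + 0.166352) = 3 * 1.166352 = 3.499056, which rounds to 3.4991.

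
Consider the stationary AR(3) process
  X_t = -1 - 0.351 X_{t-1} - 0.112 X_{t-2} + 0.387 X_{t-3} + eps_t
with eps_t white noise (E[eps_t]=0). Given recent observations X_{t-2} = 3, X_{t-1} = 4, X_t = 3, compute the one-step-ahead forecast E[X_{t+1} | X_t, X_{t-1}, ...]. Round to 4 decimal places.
E[X_{t+1} \mid \mathcal F_t] = -1.3400

For an AR(p) model X_t = c + sum_i phi_i X_{t-i} + eps_t, the
one-step-ahead conditional mean is
  E[X_{t+1} | X_t, ...] = c + sum_i phi_i X_{t+1-i}.
Substitute known values:
  E[X_{t+1} | ...] = -1 + (-0.351) * (3) + (-0.112) * (4) + (0.387) * (3)
                   = -1.3400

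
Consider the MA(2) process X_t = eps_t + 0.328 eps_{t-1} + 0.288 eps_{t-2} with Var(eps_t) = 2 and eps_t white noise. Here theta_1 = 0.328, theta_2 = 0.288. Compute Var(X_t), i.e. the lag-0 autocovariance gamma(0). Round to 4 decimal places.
\gamma(0) = 2.3811

For an MA(q) process X_t = eps_t + sum_i theta_i eps_{t-i} with
Var(eps_t) = sigma^2, the variance is
  gamma(0) = sigma^2 * (1 + sum_i theta_i^2).
  sum_i theta_i^2 = (0.328)^2 + (0.288)^2 = 0.107584 + 0.082944 = 0.190528.
  gamma(0) = 2 * (1 + 0.190528) = 2 * 1.190528 = 2.381056, which rounds to 2.3811.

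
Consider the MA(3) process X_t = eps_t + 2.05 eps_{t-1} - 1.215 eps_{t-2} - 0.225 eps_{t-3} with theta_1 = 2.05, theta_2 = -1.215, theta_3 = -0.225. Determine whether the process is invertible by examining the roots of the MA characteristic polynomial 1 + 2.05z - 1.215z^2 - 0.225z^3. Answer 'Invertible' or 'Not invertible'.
\text{Not invertible}

The MA(q) characteristic polynomial is P(z) = 1 + 2.05z - 1.215z^2 - 0.225z^3.
Invertibility requires all roots to lie outside the unit circle, i.e. |z| > 1 for every root.
Degree 3: look for a simple real root z0 first, then factor out (1 - z/z0) and solve the remaining quadratic.
Testing z0 = -0.4: P(-0.4) = 1 + (2.05)(-0.4) + (-1.215)(-0.4)^2 + (-0.225)(-0.4)^3
  = 1 + (-0.82) + (-0.1944) + (0.0144) = 0.  So z_0 = -0.4 is a root, |z_0| = 0.4.
Divide out the factor (1 + 2.5 z) = (1 - z/z0) (since 1/z0 = -2.5):
  P(z) = (1 + 2.5 z)(1 + (-0.45) z + (-0.09) z^2)
  [check: z-coef -0.45 - (-2.5) = 2.05; z^2-coef -0.09 - (-2.5)(-0.45) = -1.215; z^3-coef -(-2.5)(-0.09) = -0.225.]
Remaining roots from the quadratic factor 1 + (-0.45) z + (-0.09) z^2:
  Set 1 + (-0.45) z + (-0.09) z^2 = 0, i.e. a z^2 + b z + c = 0 with a = -0.09, b = -0.45, c = 1.
  Discriminant D = b^2 - 4ac = (-0.45)^2 - 4*(-0.09)*1 = 0.2025 - (-0.36) = 0.5625.
  D >= 0, so the roots are real: z = (-b +/- sqrt(D)) / (2a) = (0.45 +/- 0.75) / (-0.18).
    z_1 = (0.45 + 0.75) / (-0.18) = -6.6667,   |z_1| = 6.6667.
    z_2 = (0.45 - 0.75) / (-0.18) = 1.6667,   |z_2| = 1.6667.
Moduli of all roots: 0.4000, 6.6667, 1.6667.
All moduli strictly greater than 1? No.
Verdict: Not invertible.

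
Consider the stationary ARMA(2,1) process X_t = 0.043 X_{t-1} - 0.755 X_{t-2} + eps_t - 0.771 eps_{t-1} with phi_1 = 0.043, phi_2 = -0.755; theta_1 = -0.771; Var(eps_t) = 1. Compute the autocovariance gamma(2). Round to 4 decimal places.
\gamma(2) = -2.7501

Multiply the model equation by X_{t-k} and take expectations. With theta_0 = psi_0 = 1 and psi_j the MA(infinity) weights, this gives
  gamma(k) - sum_i phi_i gamma(k-i) = c_k,
  c_k = sigma^2 * sum_{j=k..q} theta_j psi_{j-k}   (c_k = 0 for k > q),
using gamma(-m) = gamma(m).
psi-weights needed (psi_j = theta_j + sum_i phi_i psi_{j-i}):
  psi_1 = theta_1 + phi_1 = -0.771 + (0.043) = -0.728
Right-hand sides:
  c_0 = sigma^2 (1 + theta_1 psi_1) = 1 * (1 + (-0.771)(-0.728)) = 1 * 1.561288 = 1.561288
  c_1 = sigma^2 theta_1 = 1 * (-0.771) = -0.771
  c_2 = 0
Equations for k = 0, 1, 2 (AR order 2, c_2 = 0):
  (E0) gamma(0) = phi_1 gamma(1) + phi_2 gamma(2) + c_0
  (E1) gamma(1) = phi_1 gamma(0) + phi_2 gamma(1) + c_1
  (E2) gamma(2) = phi_1 gamma(1) + phi_2 gamma(0)
From (E1): gamma(1) = A gamma(0) + B with
  A = phi_1 / (1 - phi_2) = 0.043 / 1.755 = 0.024501,   B = c_1 / (1 - phi_2) = -0.771 / 1.755 = -0.439316.
Insert (E2) into (E0): gamma(0) (1 - phi_2^2) = phi_1 (1 + phi_2) gamma(1) + c_0.
  phi_1 (1 + phi_2) = (0.043)(0.245) = 0.010535,   1 - phi_2^2 = 0.429975.
Replace gamma(1) by A gamma(0) + B and collect gamma(0):
  gamma(0) [0.429975 - (0.010535)(0.024501)] = (0.010535)(-0.439316) + 1.561288
  gamma(0) * 0.429717 = 1.55666
  gamma(0) = 1.55666 / 0.429717 = 3.622524.
  gamma(1) = A gamma(0) + B = (0.024501)(3.622524) + (-0.439316) = -0.350559.
  gamma(2) = phi_1 gamma(1) + phi_2 gamma(0) = (0.043)(-0.350559) + (-0.755)(3.622524) = -2.75008.
Therefore gamma(2) = -2.7501 (to 4 decimal places).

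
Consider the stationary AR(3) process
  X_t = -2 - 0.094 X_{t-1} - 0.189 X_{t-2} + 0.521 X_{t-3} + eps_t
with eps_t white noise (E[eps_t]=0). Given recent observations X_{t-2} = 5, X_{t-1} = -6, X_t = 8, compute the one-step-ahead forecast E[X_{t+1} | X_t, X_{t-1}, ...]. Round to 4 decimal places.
E[X_{t+1} \mid \mathcal F_t] = 0.9870

For an AR(p) model X_t = c + sum_i phi_i X_{t-i} + eps_t, the
one-step-ahead conditional mean is
  E[X_{t+1} | X_t, ...] = c + sum_i phi_i X_{t+1-i}.
Substitute known values:
  E[X_{t+1} | ...] = -2 + (-0.094) * (8) + (-0.189) * (-6) + (0.521) * (5)
                   = 0.9870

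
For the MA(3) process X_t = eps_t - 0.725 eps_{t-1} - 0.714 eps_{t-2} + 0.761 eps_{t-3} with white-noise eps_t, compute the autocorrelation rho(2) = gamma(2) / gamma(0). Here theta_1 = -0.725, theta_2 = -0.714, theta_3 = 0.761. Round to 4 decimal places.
\rho(2) = -0.4841

For an MA(q) process with theta_0 = 1, the autocovariance is
  gamma(k) = sigma^2 * sum_{i=0..q-k} theta_i * theta_{i+k},
and rho(k) = gamma(k) / gamma(0). Sigma^2 cancels.
  numerator   = (1)*(-0.714) + (-0.725)*(0.761) = -1.265725.
  denominator = (1)^2 + (-0.725)^2 + (-0.714)^2 + (0.761)^2 = 2.614542.
  rho(2) = -1.265725 / 2.614542 = -0.4841.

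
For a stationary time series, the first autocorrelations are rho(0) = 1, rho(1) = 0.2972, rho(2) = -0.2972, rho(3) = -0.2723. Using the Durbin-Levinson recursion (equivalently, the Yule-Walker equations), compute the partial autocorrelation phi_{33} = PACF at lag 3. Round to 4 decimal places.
\phi_{33} = -0.0280

The PACF at lag k is phi_{kk}, the last component of the solution
to the Yule-Walker system G_k phi = r_k where
  (G_k)_{ij} = rho(|i - j|), (r_k)_i = rho(i), i,j = 1..k.
Equivalently, Durbin-Levinson gives phi_{kk} iteratively:
  phi_{11} = rho(1)
  phi_{kk} = [rho(k) - sum_{j=1..k-1} phi_{k-1,j} rho(k-j)]
            / [1 - sum_{j=1..k-1} phi_{k-1,j} rho(j)],
  phi_{k,j} = phi_{k-1,j} - phi_{kk} phi_{k-1,k-j},  j = 1..k-1.
Step k = 1:
  phi_11 = rho(1) = 0.2972.
Step k = 2:
  phi_22 = [rho(2) - phi_11 rho(1)] / [1 - phi_11 rho(1)] = [-0.2972 - (0.2972)(0.2972)] / [1 - (0.2972)(0.2972)]
         = -0.38552784 / 0.91167216 = -0.42288.
  Update: phi_21 = phi_11 - phi_22 phi_11 = 0.2972 - (-0.42288)(0.2972) = 0.42288.
Step k = 3:
  phi_33 = [rho(3) - phi_21 rho(2) - phi_22 rho(1)] / [1 - phi_21 rho(1) - phi_22 rho(2)]
    numerator   = -0.2723 - (0.42288)(-0.2972) - (-0.42288)(0.2972) = -0.02094018
    denominator = 1 - (0.42288)(0.2972) - (-0.42288)(-0.2972) = 0.74864018
  phi_33 = -0.02094018 / 0.74864018 = -0.028.
Therefore phi_{33} = -0.0280.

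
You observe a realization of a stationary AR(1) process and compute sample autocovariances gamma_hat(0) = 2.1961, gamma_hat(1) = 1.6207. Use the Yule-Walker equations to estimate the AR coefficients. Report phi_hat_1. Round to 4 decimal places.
\hat\phi_{1} = 0.7380

The Yule-Walker equations for an AR(p) process read, in matrix form,
  Gamma_p phi = r_p,   with   (Gamma_p)_{ij} = gamma(|i - j|),
                       (r_p)_i = gamma(i),   i,j = 1..p.
Substitute the sample gammas (Toeplitz matrix and right-hand side of size 1):
  Gamma_p = [[2.1961]]
  r_p     = [1.6207]
With p = 1 this is the single equation gamma(0) phi_1 = gamma(1):
  phi_hat_1 = gamma(1) / gamma(0) = 1.6207 / 2.1961 = 0.7380.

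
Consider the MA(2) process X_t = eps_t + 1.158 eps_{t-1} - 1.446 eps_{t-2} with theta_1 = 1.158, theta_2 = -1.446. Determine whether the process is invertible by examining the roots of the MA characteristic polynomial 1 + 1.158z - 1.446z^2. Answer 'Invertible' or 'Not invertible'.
\text{Not invertible}

The MA(q) characteristic polynomial is P(z) = 1 + 1.158z - 1.446z^2.
Invertibility requires all roots to lie outside the unit circle, i.e. |z| > 1 for every root.
Set 1 + (1.158) z + (-1.446) z^2 = 0, i.e. a z^2 + b z + c = 0 with a = -1.446, b = 1.158, c = 1.
Discriminant D = b^2 - 4ac = (1.158)^2 - 4*(-1.446)*1 = 1.340964 - (-5.784) = 7.124964.
D >= 0, so the roots are real: z = (-b +/- sqrt(D)) / (2a) = (-1.158 +/- 2.669263) / (-2.892).
  z_1 = (-1.158 + 2.669263) / (-2.892) = -0.5226,   |z_1| = 0.5226.
  z_2 = (-1.158 - 2.669263) / (-2.892) = 1.3234,   |z_2| = 1.3234.
Moduli of all roots: 0.5226, 1.3234.
All moduli strictly greater than 1? No.
Verdict: Not invertible.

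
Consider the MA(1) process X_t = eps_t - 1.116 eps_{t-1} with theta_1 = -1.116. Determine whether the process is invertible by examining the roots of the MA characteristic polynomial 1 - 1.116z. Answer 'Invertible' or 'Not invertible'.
\text{Not invertible}

The MA(q) characteristic polynomial is P(z) = 1 - 1.116z.
Invertibility requires all roots to lie outside the unit circle, i.e. |z| > 1 for every root.
This is linear in z: 1 + (-1.116) z = 0  =>  z = -1/(-1.116) = 0.896057,  |z| = 0.896057.
Moduli of all roots: 0.8961.
All moduli strictly greater than 1? No.
Verdict: Not invertible.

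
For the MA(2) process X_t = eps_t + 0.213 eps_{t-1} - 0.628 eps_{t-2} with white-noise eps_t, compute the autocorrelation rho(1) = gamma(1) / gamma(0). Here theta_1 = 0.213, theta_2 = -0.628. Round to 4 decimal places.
\rho(1) = 0.0550

For an MA(q) process with theta_0 = 1, the autocovariance is
  gamma(k) = sigma^2 * sum_{i=0..q-k} theta_i * theta_{i+k},
and rho(k) = gamma(k) / gamma(0). Sigma^2 cancels.
  numerator   = (1)*(0.213) + (0.213)*(-0.628) = 0.079236.
  denominator = (1)^2 + (0.213)^2 + (-0.628)^2 = 1.439753.
  rho(1) = 0.079236 / 1.439753 = 0.0550.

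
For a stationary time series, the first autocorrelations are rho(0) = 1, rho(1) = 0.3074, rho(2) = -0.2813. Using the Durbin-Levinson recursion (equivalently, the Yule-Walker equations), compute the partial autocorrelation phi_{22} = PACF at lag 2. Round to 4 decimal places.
\phi_{22} = -0.4150

The PACF at lag k is phi_{kk}, the last component of the solution
to the Yule-Walker system G_k phi = r_k where
  (G_k)_{ij} = rho(|i - j|), (r_k)_i = rho(i), i,j = 1..k.
Equivalently, Durbin-Levinson gives phi_{kk} iteratively:
  phi_{11} = rho(1)
  phi_{kk} = [rho(k) - sum_{j=1..k-1} phi_{k-1,j} rho(k-j)]
            / [1 - sum_{j=1..k-1} phi_{k-1,j} rho(j)],
  phi_{k,j} = phi_{k-1,j} - phi_{kk} phi_{k-1,k-j},  j = 1..k-1.
Step k = 1:
  phi_11 = rho(1) = 0.3074.
Step k = 2:
  phi_22 = [rho(2) - phi_11 rho(1)] / [1 - phi_11 rho(1)] = [-0.2813 - (0.3074)(0.3074)] / [1 - (0.3074)(0.3074)]
         = -0.37579476 / 0.90550524 = -0.415.
Therefore phi_{22} = -0.4150.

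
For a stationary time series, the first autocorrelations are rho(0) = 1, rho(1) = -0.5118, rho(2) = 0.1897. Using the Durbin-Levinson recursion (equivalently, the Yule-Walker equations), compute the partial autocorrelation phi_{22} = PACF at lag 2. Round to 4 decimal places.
\phi_{22} = -0.0979

The PACF at lag k is phi_{kk}, the last component of the solution
to the Yule-Walker system G_k phi = r_k where
  (G_k)_{ij} = rho(|i - j|), (r_k)_i = rho(i), i,j = 1..k.
Equivalently, Durbin-Levinson gives phi_{kk} iteratively:
  phi_{11} = rho(1)
  phi_{kk} = [rho(k) - sum_{j=1..k-1} phi_{k-1,j} rho(k-j)]
            / [1 - sum_{j=1..k-1} phi_{k-1,j} rho(j)],
  phi_{k,j} = phi_{k-1,j} - phi_{kk} phi_{k-1,k-j},  j = 1..k-1.
Step k = 1:
  phi_11 = rho(1) = -0.5118.
Step k = 2:
  phi_22 = [rho(2) - phi_11 rho(1)] / [1 - phi_11 rho(1)] = [0.1897 - (-0.5118)(-0.5118)] / [1 - (-0.5118)(-0.5118)]
         = -0.07223924 / 0.73806076 = -0.0979.
Therefore phi_{22} = -0.0979.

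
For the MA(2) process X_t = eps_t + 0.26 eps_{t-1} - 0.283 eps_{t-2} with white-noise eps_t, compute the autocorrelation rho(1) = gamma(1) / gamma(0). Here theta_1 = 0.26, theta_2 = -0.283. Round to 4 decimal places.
\rho(1) = 0.1624

For an MA(q) process with theta_0 = 1, the autocovariance is
  gamma(k) = sigma^2 * sum_{i=0..q-k} theta_i * theta_{i+k},
and rho(k) = gamma(k) / gamma(0). Sigma^2 cancels.
  numerator   = (1)*(0.26) + (0.26)*(-0.283) = 0.18642.
  denominator = (1)^2 + (0.26)^2 + (-0.283)^2 = 1.147689.
  rho(1) = 0.18642 / 1.147689 = 0.1624.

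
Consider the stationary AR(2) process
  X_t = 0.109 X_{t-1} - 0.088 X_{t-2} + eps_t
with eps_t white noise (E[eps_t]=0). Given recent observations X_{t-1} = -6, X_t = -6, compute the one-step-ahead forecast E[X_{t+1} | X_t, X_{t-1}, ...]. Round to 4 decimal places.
E[X_{t+1} \mid \mathcal F_t] = -0.1260

For an AR(p) model X_t = c + sum_i phi_i X_{t-i} + eps_t, the
one-step-ahead conditional mean is
  E[X_{t+1} | X_t, ...] = c + sum_i phi_i X_{t+1-i}.
Substitute known values:
  E[X_{t+1} | ...] = (0.109) * (-6) + (-0.088) * (-6)
                   = -0.1260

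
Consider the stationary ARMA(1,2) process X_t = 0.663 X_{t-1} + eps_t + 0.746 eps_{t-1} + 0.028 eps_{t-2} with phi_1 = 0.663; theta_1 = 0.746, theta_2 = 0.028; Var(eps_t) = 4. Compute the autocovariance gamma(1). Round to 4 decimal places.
\gamma(1) = 15.4396

Multiply the model equation by X_{t-k} and take expectations. With theta_0 = psi_0 = 1 and psi_j the MA(infinity) weights, this gives
  gamma(k) - sum_i phi_i gamma(k-i) = c_k,
  c_k = sigma^2 * sum_{j=k..q} theta_j psi_{j-k}   (c_k = 0 for k > q),
using gamma(-m) = gamma(m).
psi-weights needed (psi_j = theta_j + sum_i phi_i psi_{j-i}):
  psi_1 = theta_1 + phi_1 = 0.746 + (0.663) = 1.409
  psi_2 = theta_2 + phi_1 psi_1 = 0.028 + (0.663)(1.409) = 0.962167
Right-hand sides:
  c_0 = sigma^2 (1 + theta_1 psi_1 + theta_2 psi_2) = 4 * (1 + (0.746)(1.409) + (0.028)(0.962167)) = 4 * 2.078055 = 8.312219
  c_1 = sigma^2 (theta_1 + theta_2 psi_1) = 4 * (0.746 + (0.028)(1.409)) = 3.141808
  c_2 = sigma^2 theta_2 = 4 * (0.028) = 0.112
Equations for k = 0 and k = 1 (AR order 1):
  gamma(0) = phi_1 gamma(1) + c_0
  gamma(1) = phi_1 gamma(0) + c_1
Substituting the second into the first: gamma(0) (1 - phi_1^2) = c_0 + phi_1 c_1, so
  gamma(0) = (c_0 + phi_1 c_1) / (1 - phi_1^2) = (8.312219 + (0.663)(3.141808)) / (1 - (0.663)^2) = 10.395237 / 0.560431 = 18.548648.
  gamma(1) = phi_1 gamma(0) + c_1 = (0.663)(18.548648) + (3.141808) = 15.439562.
Therefore gamma(1) = 15.4396 (to 4 decimal places).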